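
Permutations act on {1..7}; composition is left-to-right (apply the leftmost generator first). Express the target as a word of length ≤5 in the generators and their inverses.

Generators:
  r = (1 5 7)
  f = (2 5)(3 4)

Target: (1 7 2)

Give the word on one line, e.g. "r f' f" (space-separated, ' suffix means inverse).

  after r: (1 5 7)
  after f: (1 2 5 7)(3 4)
  after r: (1 2 7 5)(3 4)
  after f': (1 5)(2 7)
  after r: (1 7 2)

r f r f' r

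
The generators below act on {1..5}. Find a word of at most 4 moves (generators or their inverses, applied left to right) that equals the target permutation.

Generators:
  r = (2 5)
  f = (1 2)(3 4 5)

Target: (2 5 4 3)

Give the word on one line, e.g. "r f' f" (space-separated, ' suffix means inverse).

f f r

  after f: (1 2)(3 4 5)
  after f: (3 5 4)
  after r: (2 5 4 3)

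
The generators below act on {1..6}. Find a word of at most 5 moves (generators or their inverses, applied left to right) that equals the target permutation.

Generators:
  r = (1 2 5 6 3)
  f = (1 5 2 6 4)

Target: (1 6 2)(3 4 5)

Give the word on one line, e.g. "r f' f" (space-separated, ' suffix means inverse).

r r f f

  after r: (1 2 5 6 3)
  after r: (1 5 3 2 6)
  after f: (1 2 4)(3 6 5)
  after f: (1 6 2)(3 4 5)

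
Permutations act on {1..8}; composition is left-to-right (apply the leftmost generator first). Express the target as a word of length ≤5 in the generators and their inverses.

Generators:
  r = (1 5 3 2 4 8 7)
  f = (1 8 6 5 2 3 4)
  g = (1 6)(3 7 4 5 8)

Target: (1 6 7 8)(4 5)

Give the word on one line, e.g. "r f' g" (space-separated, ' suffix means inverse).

r f' r

  after r: (1 5 3 2 4 8 7)
  after f': (1 6 8 7 4)(2 3 5)
  after r: (1 6 7 8)(4 5)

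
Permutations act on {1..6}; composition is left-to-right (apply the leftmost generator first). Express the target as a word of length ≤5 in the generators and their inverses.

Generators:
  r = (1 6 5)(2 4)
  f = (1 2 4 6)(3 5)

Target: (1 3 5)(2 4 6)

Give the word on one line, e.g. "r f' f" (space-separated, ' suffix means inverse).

r r f

  after r: (1 6 5)(2 4)
  after r: (1 5 6)
  after f: (1 3 5)(2 4 6)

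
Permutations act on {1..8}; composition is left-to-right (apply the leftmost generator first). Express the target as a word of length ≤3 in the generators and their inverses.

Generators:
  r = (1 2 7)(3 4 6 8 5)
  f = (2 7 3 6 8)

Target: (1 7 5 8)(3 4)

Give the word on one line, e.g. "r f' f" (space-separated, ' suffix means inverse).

f r'

  after f: (2 7 3 6 8)
  after r': (1 7 5 8)(3 4)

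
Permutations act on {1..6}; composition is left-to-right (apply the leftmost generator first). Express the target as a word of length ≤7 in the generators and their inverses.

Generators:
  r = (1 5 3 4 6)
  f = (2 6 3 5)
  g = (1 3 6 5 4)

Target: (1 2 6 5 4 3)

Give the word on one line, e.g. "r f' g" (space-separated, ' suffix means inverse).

g g f' g r

  after g: (1 3 6 5 4)
  after g: (1 6 4 3 5)
  after f': (1 2 5)(4 6)
  after g: (1 2 4 5 3 6)
  after r: (1 2 6 5 4 3)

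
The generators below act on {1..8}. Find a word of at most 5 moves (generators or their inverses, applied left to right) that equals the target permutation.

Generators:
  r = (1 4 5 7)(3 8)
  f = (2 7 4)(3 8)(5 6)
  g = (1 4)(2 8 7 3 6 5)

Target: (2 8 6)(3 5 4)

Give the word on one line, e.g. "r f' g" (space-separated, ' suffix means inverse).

f g r'

  after f: (2 7 4)(3 8)(5 6)
  after g: (1 4 8 6 2 3 7)
  after r': (2 8 6)(3 5 4)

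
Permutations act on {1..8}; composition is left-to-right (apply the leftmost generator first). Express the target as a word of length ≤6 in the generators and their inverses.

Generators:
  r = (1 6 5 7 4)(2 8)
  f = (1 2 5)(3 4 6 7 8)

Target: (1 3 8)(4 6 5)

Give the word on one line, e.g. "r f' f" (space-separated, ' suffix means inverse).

  after f: (1 2 5)(3 4 6 7 8)
  after r: (1 8 3)(2 7)(4 5 6)
  after f: (1 3 2 8 4)(5 7)
  after r: (1 3 8)(4 6 5)

f r f r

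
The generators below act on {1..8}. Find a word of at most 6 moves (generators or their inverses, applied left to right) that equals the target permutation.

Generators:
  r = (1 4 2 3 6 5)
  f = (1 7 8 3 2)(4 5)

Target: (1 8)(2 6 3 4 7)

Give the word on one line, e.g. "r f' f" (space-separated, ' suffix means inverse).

r r f f f

  after r: (1 4 2 3 6 5)
  after r: (1 2 6)(3 5 4)
  after f: (2 6 7 8 3 4)
  after f: (1 7 3 5 4)(2 6 8)
  after f: (1 8)(2 6 3 4 7)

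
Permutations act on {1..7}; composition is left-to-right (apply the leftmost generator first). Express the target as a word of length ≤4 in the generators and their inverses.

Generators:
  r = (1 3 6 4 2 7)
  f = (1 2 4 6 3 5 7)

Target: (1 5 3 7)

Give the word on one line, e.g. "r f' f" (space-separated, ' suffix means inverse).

  after r': (1 7 2 4 6 3)
  after f': (1 5 3 7)

r' f'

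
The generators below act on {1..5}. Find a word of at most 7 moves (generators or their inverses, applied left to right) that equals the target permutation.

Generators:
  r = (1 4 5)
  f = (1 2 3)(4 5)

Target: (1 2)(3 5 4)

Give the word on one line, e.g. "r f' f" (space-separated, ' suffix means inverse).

r' f r' f' f'

  after r': (1 5 4)
  after f: (1 4 2 3)
  after r': (2 3 5 4)
  after f': (1 3 4)
  after f': (1 2)(3 5 4)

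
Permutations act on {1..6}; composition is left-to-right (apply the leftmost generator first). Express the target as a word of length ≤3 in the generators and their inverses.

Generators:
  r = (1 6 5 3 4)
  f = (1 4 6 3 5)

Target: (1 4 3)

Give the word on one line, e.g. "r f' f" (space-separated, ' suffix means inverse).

  after f': (1 5 3 6 4)
  after f': (1 3 4 5 6)
  after r: (1 4 3)

f' f' r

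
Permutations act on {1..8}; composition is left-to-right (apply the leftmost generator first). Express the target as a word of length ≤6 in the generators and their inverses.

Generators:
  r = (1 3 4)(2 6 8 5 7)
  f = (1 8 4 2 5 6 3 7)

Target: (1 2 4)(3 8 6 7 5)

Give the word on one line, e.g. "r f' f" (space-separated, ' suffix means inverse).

  after f: (1 8 4 2 5 6 3 7)
  after r: (1 5 8)(2 7 3)(4 6)
  after f: (1 6 2)(3 5 4)
  after r': (1 2 4)(3 8 6 7 5)

f r f r'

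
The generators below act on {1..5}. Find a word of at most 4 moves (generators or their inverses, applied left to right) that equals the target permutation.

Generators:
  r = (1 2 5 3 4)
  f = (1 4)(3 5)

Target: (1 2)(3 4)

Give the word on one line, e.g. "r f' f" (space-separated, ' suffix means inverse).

  after r': (1 4 3 5 2)
  after f: (2 4 5)
  after r: (1 2)(3 4)

r' f r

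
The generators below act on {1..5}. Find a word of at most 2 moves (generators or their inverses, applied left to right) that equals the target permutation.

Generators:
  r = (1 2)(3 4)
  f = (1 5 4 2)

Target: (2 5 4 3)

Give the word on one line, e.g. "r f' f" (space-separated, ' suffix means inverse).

  after r: (1 2)(3 4)
  after f: (2 5 4 3)

r f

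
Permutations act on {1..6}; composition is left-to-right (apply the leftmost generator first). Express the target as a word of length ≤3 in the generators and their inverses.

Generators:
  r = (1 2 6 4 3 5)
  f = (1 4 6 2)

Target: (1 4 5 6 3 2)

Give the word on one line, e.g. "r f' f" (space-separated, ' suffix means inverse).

  after r: (1 2 6 4 3 5)
  after r: (1 6 3)(2 4 5)
  after f': (1 4 5 6 3 2)

r r f'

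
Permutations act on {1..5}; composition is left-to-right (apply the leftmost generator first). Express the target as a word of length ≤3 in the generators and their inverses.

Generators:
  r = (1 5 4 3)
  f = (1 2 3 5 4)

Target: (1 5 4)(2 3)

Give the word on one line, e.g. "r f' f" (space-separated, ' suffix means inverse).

f' r'

  after f': (1 4 5 3 2)
  after r': (1 5 4)(2 3)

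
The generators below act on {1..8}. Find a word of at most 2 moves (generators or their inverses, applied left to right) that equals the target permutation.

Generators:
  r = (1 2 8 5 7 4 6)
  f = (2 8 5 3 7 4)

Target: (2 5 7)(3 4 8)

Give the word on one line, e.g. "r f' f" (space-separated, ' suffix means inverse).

  after f: (2 8 5 3 7 4)
  after f: (2 5 7)(3 4 8)

f f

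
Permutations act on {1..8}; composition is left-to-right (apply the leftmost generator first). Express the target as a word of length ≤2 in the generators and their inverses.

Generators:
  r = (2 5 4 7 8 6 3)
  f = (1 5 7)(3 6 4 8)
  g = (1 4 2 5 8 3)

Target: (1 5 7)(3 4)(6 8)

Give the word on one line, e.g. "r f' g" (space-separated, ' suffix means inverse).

f' f'

  after f': (1 7 5)(3 8 4 6)
  after f': (1 5 7)(3 4)(6 8)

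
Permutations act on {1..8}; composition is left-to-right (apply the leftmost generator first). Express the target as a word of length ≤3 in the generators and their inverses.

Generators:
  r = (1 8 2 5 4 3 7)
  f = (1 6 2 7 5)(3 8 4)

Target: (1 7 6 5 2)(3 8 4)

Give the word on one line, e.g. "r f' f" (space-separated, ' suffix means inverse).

  after f': (1 5 7 2 6)(3 4 8)
  after f': (1 7 6 5 2)(3 8 4)

f' f'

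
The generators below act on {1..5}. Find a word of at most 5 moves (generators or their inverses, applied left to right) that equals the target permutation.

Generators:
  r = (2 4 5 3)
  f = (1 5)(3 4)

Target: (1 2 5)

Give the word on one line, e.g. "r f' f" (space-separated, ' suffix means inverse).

f' r r

  after f': (1 5)(3 4)
  after r: (1 3 5)(2 4)
  after r: (1 2 5)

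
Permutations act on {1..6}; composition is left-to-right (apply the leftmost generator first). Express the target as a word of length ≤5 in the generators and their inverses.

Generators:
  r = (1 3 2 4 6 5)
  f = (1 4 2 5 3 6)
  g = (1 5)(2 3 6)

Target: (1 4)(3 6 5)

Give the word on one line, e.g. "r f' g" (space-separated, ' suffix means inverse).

f' r g' f g

  after f': (1 6 3 5 2 4)
  after r: (1 5 4 3)(2 6)
  after g': (2 3 5 4)
  after f: (1 4 5 2 6)
  after g: (1 4)(3 6 5)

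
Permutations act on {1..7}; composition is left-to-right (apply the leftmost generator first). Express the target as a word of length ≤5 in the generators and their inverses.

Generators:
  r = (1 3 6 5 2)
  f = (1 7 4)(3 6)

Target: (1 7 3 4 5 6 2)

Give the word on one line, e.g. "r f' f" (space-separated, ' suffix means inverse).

  after r': (1 2 5 6 3)
  after f: (1 2 5 3 7 4)
  after r: (3 7 4)(5 6)
  after f: (1 7)(3 4 6 5)
  after r: (1 7 3 4 5 6 2)

r' f r f r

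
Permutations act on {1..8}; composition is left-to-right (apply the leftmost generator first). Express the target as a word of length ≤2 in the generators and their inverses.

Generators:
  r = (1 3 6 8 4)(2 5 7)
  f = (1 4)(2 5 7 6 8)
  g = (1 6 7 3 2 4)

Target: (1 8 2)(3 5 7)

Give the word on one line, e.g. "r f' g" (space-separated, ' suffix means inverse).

  after g: (1 6 7 3 2 4)
  after f: (1 8 2)(3 5 7)

g f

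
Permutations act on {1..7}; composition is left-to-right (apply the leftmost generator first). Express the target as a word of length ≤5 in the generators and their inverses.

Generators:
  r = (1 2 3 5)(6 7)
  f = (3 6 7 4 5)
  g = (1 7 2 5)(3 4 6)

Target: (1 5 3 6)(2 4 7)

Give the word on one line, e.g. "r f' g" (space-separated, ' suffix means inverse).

  after g': (1 5 2 7)(3 6 4)
  after f: (1 3 7)(2 4 6 5)
  after r: (1 5 3 6)(2 4 7)

g' f r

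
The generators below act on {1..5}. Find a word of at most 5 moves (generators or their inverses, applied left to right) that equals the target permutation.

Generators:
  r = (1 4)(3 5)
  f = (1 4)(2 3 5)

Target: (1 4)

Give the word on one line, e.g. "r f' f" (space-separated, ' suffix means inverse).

f f f

  after f: (1 4)(2 3 5)
  after f: (2 5 3)
  after f: (1 4)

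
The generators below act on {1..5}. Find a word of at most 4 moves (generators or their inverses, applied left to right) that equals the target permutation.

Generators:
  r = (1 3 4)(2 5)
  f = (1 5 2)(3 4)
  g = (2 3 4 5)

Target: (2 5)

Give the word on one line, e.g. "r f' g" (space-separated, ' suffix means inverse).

r' r' r'

  after r': (1 4 3)(2 5)
  after r': (1 3 4)
  after r': (2 5)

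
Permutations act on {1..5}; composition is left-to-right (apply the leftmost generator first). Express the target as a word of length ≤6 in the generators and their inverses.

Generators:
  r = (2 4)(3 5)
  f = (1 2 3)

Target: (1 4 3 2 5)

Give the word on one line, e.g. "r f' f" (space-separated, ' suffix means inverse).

  after f: (1 2 3)
  after r': (1 4 2 5 3)
  after f': (1 4)(2 5)
  after f': (1 4 3 2 5)

f r' f' f'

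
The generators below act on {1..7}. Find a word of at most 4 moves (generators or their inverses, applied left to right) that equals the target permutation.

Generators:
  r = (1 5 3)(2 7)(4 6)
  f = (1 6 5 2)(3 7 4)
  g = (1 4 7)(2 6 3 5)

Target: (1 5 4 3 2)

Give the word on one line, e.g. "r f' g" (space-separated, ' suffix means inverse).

  after r: (1 5 3)(2 7)(4 6)
  after f: (1 2 4 5 7)(3 6)
  after g': (1 5 4 3 2)

r f g'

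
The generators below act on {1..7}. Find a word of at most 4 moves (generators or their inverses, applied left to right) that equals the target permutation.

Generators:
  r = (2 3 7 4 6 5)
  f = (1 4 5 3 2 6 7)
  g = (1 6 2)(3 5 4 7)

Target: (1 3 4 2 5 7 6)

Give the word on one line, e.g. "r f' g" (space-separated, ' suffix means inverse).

  after g': (1 2 6)(3 7 4 5)
  after r: (1 3 4 2 5 7 6)

g' r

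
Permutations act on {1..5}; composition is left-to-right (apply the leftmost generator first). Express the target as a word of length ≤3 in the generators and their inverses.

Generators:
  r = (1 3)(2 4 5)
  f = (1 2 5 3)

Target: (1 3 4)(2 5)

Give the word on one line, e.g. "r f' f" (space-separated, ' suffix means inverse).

  after f': (1 3 5 2)
  after r': (2 3 4)
  after f': (1 3 4)(2 5)

f' r' f'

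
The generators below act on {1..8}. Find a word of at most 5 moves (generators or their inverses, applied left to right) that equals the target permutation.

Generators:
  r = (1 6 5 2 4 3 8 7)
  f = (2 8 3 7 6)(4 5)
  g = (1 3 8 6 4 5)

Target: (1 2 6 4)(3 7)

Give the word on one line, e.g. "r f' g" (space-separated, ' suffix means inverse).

  after r': (1 7 8 3 4 2 5 6)
  after f: (1 6)(2 4 8 7 3 5)
  after g: (1 4 6 3)(2 5)(7 8)
  after r': (1 2 6 4)(3 7)

r' f g r'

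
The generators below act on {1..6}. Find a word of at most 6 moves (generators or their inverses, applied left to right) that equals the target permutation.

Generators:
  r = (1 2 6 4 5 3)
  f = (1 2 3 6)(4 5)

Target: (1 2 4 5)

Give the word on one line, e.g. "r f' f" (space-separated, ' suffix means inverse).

  after f: (1 2 3 6)(4 5)
  after r': (2 5 6 3)
  after f': (1 6 2 4 5 3)
  after f': (1 3 6)(2 5)
  after f': (1 2 4 5)

f r' f' f' f'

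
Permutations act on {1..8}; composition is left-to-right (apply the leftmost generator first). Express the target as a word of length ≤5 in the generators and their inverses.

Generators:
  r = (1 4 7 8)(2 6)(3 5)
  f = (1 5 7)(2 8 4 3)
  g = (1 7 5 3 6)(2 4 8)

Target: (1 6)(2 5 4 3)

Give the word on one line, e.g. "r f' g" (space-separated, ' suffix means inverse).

f' g' g' f'

  after f': (1 7 5)(2 3 4 8)
  after g': (2 5 6 3)
  after g': (1 6 5 3 8 4 2 7)
  after f': (1 6)(2 5 4 3)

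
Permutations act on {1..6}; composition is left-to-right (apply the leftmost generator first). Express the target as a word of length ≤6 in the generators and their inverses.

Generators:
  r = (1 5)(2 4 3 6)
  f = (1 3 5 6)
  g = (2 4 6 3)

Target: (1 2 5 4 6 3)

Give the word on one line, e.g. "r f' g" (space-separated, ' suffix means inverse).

g f' g' g' f

  after g: (2 4 6 3)
  after f': (1 6)(2 4 5 3)
  after g': (1 4 5 6)
  after g': (1 2 3 6)(4 5)
  after f: (1 2 5 4 6 3)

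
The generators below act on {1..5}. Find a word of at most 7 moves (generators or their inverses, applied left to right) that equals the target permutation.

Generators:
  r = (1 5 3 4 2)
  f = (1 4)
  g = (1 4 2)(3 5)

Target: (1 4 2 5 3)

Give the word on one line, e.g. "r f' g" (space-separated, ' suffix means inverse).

g f r' g f

  after g: (1 4 2)(3 5)
  after f: (2 4)(3 5)
  after r': (1 2 3)
  after g: (2 5 3 4)
  after f: (1 4 2 5 3)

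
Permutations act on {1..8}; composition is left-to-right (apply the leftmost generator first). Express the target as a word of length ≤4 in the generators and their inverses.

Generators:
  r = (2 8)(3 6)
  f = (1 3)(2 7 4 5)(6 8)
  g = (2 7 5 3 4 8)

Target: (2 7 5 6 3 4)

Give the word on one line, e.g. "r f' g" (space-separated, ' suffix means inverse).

  after g: (2 7 5 3 4 8)
  after r': (2 7 5 6 3 4)

g r'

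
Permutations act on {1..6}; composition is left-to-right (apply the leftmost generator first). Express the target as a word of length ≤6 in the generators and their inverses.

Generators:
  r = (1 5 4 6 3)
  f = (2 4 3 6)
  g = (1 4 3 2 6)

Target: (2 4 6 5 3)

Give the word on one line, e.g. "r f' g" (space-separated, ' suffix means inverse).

g f r f

  after g: (1 4 3 2 6)
  after f: (1 3 4 6)
  after r: (3 6 5 4)
  after f: (2 4 6 5 3)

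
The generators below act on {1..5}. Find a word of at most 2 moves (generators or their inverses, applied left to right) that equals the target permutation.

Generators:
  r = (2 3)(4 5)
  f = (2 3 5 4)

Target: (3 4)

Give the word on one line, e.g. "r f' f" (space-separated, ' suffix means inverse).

  after r: (2 3)(4 5)
  after f': (3 4)

r f'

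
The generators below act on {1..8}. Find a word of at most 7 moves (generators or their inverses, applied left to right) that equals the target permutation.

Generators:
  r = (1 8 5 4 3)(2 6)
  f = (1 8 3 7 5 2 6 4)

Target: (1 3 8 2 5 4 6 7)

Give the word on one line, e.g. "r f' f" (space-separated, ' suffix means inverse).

  after f: (1 8 3 7 5 2 6 4)
  after f: (1 3 5 6)(2 4 8 7)
  after r: (2 3 4 5)(6 8 7)
  after f: (1 8 5 6 3)(2 7 4)
  after f: (1 3 8 2 5 4 6 7)

f f r f f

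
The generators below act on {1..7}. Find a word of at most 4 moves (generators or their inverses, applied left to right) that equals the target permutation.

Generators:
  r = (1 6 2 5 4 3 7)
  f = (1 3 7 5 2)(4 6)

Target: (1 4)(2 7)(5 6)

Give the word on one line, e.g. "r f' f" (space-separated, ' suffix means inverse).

  after f: (1 3 7 5 2)(4 6)
  after r': (1 4)(2 7)(5 6)

f r'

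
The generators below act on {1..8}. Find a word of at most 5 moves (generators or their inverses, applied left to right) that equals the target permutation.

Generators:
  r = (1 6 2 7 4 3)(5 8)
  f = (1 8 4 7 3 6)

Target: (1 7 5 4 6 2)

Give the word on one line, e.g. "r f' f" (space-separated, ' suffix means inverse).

  after f': (1 6 3 7 4 8)
  after f': (1 3 4)(6 7 8)
  after r': (1 4 3 7 5 8)(2 6)
  after f: (1 7 5 4 6 2)

f' f' r' f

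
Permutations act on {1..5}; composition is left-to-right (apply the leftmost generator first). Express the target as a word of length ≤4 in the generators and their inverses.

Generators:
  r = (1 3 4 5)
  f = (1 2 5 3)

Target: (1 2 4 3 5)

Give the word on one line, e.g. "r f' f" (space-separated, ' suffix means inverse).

f r'

  after f: (1 2 5 3)
  after r': (1 2 4 3 5)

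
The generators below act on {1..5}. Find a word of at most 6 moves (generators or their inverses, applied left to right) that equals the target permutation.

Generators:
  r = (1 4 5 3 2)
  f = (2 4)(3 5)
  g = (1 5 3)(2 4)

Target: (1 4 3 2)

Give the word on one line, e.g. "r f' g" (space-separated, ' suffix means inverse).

g f r f'

  after g: (1 5 3)(2 4)
  after f: (1 3)
  after r: (1 2)(3 4 5)
  after f': (1 4 3 2)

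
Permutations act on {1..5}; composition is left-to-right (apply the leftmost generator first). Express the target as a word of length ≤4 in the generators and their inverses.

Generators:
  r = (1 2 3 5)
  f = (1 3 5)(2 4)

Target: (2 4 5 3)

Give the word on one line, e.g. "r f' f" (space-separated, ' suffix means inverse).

  after f: (1 3 5)(2 4)
  after r': (1 2 4)
  after r': (2 4 5 3)

f r' r'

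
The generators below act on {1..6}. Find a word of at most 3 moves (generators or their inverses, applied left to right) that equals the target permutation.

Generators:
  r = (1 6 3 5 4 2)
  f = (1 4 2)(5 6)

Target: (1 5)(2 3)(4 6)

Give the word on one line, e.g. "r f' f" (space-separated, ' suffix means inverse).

r' r' r'

  after r': (1 2 4 5 3 6)
  after r': (1 4 3)(2 5 6)
  after r': (1 5)(2 3)(4 6)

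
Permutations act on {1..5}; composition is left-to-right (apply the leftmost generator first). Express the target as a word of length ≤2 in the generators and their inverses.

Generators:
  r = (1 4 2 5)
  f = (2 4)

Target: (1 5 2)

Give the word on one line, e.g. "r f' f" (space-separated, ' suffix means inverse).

  after f: (2 4)
  after r': (1 5 2)

f r'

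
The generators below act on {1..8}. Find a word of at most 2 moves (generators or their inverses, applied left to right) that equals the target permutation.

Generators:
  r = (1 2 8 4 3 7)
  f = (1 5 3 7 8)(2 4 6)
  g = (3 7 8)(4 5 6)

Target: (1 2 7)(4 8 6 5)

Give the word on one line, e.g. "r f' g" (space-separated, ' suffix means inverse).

r g'

  after r: (1 2 8 4 3 7)
  after g': (1 2 7)(4 8 6 5)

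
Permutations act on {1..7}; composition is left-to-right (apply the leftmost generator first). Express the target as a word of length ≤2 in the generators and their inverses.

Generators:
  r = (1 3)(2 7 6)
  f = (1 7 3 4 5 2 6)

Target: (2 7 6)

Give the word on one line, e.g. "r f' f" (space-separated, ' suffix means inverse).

r' r'

  after r': (1 3)(2 6 7)
  after r': (2 7 6)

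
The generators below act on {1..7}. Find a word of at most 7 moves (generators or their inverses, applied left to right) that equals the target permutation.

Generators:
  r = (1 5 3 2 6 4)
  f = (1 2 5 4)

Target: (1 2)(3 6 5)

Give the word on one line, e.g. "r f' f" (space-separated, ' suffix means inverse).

  after r': (1 4 6 2 3 5)
  after f: (2 3 4 6 5)
  after r': (1 4 2 5 3 6)
  after f': (1 5 3 6 4)
  after f': (1 2)(3 6 5)

r' f r' f' f'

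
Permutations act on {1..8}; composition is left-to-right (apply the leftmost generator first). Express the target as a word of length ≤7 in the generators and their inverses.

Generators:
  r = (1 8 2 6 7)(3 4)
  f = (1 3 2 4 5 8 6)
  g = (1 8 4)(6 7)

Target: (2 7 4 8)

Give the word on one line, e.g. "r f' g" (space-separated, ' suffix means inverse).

  after r': (1 7 6 2 8)(3 4)
  after r': (1 6 8 7 2)
  after r': (1 2 7 8 6)(3 4)
  after r': (1 8 2 6 7)
  after g': (2 7 4 8)

r' r' r' r' g'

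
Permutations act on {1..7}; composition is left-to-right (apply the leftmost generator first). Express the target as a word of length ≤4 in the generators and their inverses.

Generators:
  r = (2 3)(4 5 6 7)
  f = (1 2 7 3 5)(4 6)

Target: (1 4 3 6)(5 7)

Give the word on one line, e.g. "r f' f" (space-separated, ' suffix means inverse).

  after f': (1 5 3 7 2)(4 6)
  after r: (1 6 5 2)(3 4 7)
  after f: (1 4 3 6)(5 7)

f' r f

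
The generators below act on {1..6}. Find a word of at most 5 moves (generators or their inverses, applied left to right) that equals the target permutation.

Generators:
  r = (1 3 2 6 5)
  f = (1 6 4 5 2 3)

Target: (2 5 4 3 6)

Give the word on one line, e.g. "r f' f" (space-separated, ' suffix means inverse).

f f r f' f'

  after f: (1 6 4 5 2 3)
  after f: (1 4 2)(3 6 5)
  after r: (1 4 6)(2 3 5)
  after f': (1 6 3 4)
  after f': (2 5 4 3 6)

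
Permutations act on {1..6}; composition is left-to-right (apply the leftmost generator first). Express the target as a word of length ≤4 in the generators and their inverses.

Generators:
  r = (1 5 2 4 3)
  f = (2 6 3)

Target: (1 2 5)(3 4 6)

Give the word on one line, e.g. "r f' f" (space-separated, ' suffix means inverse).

f' r f' r

  after f': (2 3 6)
  after r: (1 5 2)(3 6 4)
  after f': (1 5 3 2)(4 6)
  after r: (1 2 5)(3 4 6)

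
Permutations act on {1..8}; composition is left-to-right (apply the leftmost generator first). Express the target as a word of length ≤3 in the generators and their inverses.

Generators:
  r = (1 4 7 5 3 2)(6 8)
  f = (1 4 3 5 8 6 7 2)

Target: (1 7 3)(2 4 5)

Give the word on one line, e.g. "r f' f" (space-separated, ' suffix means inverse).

  after r: (1 4 7 5 3 2)(6 8)
  after r: (1 7 3)(2 4 5)

r r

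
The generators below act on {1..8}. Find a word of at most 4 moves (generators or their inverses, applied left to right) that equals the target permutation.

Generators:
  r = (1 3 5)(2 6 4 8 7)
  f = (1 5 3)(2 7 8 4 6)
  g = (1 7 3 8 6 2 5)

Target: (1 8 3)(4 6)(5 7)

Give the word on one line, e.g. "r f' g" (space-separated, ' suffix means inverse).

f' g

  after f': (1 3 5)(2 6 4 8 7)
  after g: (1 8 3)(4 6)(5 7)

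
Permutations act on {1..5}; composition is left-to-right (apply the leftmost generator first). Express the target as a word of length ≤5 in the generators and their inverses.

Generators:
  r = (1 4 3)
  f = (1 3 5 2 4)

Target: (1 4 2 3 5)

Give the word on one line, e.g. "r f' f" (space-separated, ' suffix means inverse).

  after r': (1 3 4)
  after f': (2 5 3)
  after f': (1 4 2 3 5)

r' f' f'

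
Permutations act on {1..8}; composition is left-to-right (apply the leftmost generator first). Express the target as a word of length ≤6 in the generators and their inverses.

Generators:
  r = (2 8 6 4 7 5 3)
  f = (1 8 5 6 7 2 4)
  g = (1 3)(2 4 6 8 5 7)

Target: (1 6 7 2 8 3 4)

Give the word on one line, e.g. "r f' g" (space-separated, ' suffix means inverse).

r g' r g r'

  after r: (2 8 6 4 7 5 3)
  after g': (1 3 7 8 4 5)(2 6)
  after r: (1 2 4 3 5)(6 8 7)
  after g: (1 4)(2 6 5 3 7 8)
  after r': (1 6 7 2 8 3 4)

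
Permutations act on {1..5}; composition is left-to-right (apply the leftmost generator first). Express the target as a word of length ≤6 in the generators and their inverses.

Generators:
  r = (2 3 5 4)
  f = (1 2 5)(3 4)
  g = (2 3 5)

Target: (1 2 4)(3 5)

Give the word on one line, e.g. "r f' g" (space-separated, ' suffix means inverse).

  after f: (1 2 5)(3 4)
  after g: (1 3 4 5)
  after f: (1 4)(2 5)
  after r: (1 2 4)(3 5)

f g f r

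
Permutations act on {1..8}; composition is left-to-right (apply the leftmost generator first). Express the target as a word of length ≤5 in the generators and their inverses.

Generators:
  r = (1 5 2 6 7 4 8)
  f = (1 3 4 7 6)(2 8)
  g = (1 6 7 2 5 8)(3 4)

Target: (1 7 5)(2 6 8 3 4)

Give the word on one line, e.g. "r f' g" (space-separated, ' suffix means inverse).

f g g g f

  after f: (1 3 4 7 6)(2 8)
  after g: (1 4 2)(5 8)
  after g: (1 3 4 5)(2 6 7)
  after g: (1 4 8)(2 7 5 6)
  after f: (1 7 5)(2 6 8 3 4)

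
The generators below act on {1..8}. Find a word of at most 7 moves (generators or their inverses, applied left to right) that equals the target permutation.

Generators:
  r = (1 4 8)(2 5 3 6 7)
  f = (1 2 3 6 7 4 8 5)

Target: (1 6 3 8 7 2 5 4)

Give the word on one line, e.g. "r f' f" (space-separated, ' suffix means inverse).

  after f: (1 2 3 6 7 4 8 5)
  after r': (1 7)(2 5 8)
  after f': (1 6 3 2 8)(4 7 5)
  after r: (1 7 3 5 8 4 2)
  after f': (1 6 3 8 7 2 5 4)

f r' f' r f'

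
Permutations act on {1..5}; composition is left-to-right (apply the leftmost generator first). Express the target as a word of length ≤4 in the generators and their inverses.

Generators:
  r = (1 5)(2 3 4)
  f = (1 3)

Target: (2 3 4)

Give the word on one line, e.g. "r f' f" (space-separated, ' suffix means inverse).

r r r r

  after r: (1 5)(2 3 4)
  after r: (2 4 3)
  after r: (1 5)
  after r: (2 3 4)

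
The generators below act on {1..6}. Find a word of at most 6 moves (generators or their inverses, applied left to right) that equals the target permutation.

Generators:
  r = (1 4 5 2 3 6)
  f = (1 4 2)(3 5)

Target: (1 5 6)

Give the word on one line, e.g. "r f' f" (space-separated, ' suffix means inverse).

r f' f' r'

  after r: (1 4 5 2 3 6)
  after f': (2 5 4 3 6)
  after f': (1 2 3 6 4 5)
  after r': (1 5 6)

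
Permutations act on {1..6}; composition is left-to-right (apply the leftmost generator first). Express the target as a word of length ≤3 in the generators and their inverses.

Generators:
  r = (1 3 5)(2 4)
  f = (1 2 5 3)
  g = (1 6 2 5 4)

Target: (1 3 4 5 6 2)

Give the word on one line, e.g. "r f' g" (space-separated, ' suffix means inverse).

r g

  after r: (1 3 5)(2 4)
  after g: (1 3 4 5 6 2)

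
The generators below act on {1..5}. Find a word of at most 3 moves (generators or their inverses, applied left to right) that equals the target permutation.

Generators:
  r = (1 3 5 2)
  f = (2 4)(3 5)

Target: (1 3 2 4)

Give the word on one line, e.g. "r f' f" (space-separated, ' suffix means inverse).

  after f': (2 4)(3 5)
  after r: (1 3 2 4)

f' r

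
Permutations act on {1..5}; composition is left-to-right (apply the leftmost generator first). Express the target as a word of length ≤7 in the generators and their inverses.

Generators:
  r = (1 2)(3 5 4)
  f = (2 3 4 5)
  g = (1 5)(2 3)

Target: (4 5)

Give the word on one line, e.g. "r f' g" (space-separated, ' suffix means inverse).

g' r' f r' g'

  after g': (1 5)(2 3)
  after r': (1 3)(2 4 5)
  after f: (1 4 2 5 3)
  after r': (1 5 4)(2 3)
  after g': (4 5)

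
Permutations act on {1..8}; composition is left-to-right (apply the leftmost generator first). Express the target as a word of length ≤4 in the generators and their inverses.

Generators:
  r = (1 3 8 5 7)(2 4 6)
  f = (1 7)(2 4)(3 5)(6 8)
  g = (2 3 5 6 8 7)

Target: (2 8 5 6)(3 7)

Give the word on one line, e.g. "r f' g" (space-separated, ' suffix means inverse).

  after r': (1 7 5 8 3)(2 6 4)
  after f': (2 8 5 6)(3 7)

r' f'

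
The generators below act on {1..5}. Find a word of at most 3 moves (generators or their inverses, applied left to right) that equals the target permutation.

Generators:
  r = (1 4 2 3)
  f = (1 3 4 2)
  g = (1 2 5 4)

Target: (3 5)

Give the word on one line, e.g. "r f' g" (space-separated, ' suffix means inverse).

  after f: (1 3 4 2)
  after g': (1 3 5 2 4)
  after r: (3 5)

f g' r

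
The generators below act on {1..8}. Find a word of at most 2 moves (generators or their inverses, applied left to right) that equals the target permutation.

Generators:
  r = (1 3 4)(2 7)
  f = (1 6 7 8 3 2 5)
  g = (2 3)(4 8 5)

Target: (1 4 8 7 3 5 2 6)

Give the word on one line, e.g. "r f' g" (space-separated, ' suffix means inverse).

r' f'

  after r': (1 4 3)(2 7)
  after f': (1 4 8 7 3 5 2 6)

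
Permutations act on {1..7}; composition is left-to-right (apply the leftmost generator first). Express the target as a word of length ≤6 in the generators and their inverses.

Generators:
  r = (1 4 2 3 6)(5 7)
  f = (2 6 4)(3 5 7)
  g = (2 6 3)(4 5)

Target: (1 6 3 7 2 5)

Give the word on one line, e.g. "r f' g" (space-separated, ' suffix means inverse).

  after g': (2 3 6)(4 5)
  after r': (1 6 4 7 5)
  after f: (1 4 3 5)(2 6)
  after f: (1 2 4 5)(3 7)
  after g: (1 6 3 7 2 5)

g' r' f f g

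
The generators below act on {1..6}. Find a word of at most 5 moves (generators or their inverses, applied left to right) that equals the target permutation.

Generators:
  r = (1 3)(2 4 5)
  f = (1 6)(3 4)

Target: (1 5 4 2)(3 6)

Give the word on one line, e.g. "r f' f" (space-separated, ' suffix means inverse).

r f' r

  after r: (1 3)(2 4 5)
  after f': (1 4 5 2 3 6)
  after r: (1 5 4 2)(3 6)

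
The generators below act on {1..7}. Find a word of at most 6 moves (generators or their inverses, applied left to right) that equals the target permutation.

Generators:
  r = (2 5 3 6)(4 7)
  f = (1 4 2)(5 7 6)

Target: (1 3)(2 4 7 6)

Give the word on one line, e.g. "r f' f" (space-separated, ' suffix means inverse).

f' r f' r' f'

  after f': (1 2 4)(5 6 7)
  after r: (1 5 2 7 3 6 4)
  after f': (1 6)(2 5 4)(3 7)
  after r': (1 3 4 6)(5 7)
  after f': (1 3)(2 4 7 6)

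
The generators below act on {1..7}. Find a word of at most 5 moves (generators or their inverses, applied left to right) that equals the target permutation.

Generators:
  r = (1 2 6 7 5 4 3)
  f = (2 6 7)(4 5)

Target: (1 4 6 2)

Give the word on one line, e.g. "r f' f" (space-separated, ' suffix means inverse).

  after r': (1 3 4 5 7 6 2)
  after r': (1 4 7 2 3 5 6)
  after f: (1 5 7 6)(2 3 4)
  after r: (1 4 6 2)

r' r' f r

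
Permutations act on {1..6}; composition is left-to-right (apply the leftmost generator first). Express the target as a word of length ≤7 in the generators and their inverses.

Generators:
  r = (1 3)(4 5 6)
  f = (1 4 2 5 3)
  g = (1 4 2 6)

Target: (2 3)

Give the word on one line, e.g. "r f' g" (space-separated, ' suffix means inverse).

g' f' g f' r'

  after g': (1 6 2 4)
  after f': (1 6 4 3 5 2)
  after g: (2 4 3 5 6)
  after f': (1 3 2)(4 5 6)
  after r': (2 3)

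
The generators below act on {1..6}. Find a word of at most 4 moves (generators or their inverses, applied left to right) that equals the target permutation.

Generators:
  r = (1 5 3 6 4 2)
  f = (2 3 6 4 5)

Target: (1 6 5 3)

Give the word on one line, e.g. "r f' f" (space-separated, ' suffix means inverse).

  after r': (1 2 4 6 3 5)
  after f': (1 5)(2 6)(3 4)
  after r: (1 3 2 4 6)
  after r: (1 6 5 3)

r' f' r r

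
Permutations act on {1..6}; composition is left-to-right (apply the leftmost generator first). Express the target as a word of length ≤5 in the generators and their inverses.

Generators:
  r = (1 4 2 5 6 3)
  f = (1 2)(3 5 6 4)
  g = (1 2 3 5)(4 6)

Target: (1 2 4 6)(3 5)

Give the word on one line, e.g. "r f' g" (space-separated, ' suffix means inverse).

r' g f' r g

  after r': (1 3 6 5 2 4)
  after g: (1 5 3 4 2 6)
  after f': (1 3 6 2 5 4)
  after r: (2 6 5)
  after g: (1 2 4 6)(3 5)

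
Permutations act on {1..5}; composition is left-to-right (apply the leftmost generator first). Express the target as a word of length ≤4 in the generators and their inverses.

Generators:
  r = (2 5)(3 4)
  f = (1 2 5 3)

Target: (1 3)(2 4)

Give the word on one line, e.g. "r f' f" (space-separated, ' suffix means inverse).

  after r: (2 5)(3 4)
  after f: (1 2 3 4)
  after r: (1 5 2 4)
  after f: (1 3)(2 4)

r f r f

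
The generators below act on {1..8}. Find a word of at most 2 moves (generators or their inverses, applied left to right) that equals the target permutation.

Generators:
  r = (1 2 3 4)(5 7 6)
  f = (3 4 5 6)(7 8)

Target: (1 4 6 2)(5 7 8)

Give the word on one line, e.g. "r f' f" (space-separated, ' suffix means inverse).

  after f: (3 4 5 6)(7 8)
  after r': (1 4 6 2)(5 7 8)

f r'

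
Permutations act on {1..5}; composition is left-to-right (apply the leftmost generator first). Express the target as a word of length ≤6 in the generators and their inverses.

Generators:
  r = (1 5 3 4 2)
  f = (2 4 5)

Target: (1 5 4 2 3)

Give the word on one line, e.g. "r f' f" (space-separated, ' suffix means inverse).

r r r f

  after r: (1 5 3 4 2)
  after r: (1 3 2 5 4)
  after r: (1 4 5 2 3)
  after f: (1 5 4 2 3)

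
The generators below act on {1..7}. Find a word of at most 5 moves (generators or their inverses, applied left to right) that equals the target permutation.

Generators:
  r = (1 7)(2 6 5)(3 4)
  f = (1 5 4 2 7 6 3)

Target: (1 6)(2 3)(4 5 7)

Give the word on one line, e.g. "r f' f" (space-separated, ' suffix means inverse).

  after r': (1 7)(2 5 6)(3 4)
  after r': (2 6 5)
  after r': (1 7)(3 4)
  after f': (1 2 4 6 7 3 5)
  after r: (1 6)(2 3)(4 5 7)

r' r' r' f' r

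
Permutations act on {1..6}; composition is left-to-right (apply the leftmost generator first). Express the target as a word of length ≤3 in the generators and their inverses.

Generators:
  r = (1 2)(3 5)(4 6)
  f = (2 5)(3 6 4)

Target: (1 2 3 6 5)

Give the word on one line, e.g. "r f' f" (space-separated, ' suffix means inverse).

  after f': (2 5)(3 4 6)
  after r: (1 2 3 6 5)

f' r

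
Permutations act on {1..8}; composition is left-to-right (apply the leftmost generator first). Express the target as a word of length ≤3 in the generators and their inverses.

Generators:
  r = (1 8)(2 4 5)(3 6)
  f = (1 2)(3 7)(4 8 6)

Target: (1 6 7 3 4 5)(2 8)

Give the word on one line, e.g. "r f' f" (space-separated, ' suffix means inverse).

  after r: (1 8)(2 4 5)(3 6)
  after f: (1 6 7 3 4 5)(2 8)

r f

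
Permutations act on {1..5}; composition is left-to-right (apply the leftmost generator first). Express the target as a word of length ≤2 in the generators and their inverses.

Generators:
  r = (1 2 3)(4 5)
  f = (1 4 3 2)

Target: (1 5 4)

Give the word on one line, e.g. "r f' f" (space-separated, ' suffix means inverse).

  after f: (1 4 3 2)
  after r: (1 5 4)

f r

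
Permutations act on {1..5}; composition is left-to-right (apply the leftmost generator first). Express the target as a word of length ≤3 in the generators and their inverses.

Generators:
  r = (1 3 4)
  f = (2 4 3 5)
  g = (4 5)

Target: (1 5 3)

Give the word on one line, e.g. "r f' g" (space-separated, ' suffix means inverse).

g r' g

  after g: (4 5)
  after r': (1 4 5 3)
  after g: (1 5 3)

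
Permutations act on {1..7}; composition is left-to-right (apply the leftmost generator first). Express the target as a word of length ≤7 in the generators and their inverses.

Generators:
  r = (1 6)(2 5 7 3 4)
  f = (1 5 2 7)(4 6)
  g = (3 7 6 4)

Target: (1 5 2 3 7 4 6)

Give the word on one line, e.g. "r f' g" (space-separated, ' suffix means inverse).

  after g': (3 4 6 7)
  after f': (1 7 3 6 2 5)
  after f': (1 2)(3 4 6 5 7)
  after f': (1 5 2 7 3 6)
  after g': (1 5 2 3 7 4 6)

g' f' f' f' g'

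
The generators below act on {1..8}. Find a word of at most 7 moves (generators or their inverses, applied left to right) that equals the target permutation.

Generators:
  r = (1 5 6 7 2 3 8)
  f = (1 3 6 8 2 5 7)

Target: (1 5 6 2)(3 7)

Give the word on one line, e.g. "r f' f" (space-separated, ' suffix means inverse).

r' f' r r f

  after r': (1 8 3 2 7 6 5)
  after f': (1 6 2 5 7 3 8)
  after r: (1 7 8 5 2 6 3)
  after r: (1 2 7)(3 5)(6 8)
  after f: (1 5 6 2)(3 7)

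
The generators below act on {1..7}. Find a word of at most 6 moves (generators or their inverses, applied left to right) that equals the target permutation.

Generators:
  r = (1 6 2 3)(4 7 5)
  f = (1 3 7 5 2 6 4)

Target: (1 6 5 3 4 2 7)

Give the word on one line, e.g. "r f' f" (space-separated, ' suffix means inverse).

f' r' f r'

  after f': (1 4 6 2 5 7 3)
  after r': (1 5 4)(2 7)
  after f: (1 2 5)(3 7 6 4)
  after r': (1 6 5 3 4 2 7)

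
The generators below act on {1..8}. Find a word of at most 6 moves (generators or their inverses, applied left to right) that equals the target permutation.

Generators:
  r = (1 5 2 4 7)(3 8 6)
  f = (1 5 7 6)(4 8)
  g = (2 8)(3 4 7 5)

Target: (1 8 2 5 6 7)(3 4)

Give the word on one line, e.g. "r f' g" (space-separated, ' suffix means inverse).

g' r f g' f

  after g': (2 8)(3 5 7 4)
  after r: (1 5)(2 6 3)(4 8)
  after f: (1 7 6 3 2)
  after g': (1 4 3 8 2)(5 7 6)
  after f: (1 8 2 5 6 7)(3 4)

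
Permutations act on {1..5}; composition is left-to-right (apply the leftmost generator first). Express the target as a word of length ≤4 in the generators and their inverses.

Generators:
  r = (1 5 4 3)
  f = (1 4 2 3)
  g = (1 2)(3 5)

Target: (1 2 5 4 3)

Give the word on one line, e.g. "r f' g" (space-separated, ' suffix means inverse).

  after g': (1 2)(3 5)
  after f': (1 4)(2 3 5)
  after g: (1 4 2 5)
  after f: (1 2 5 4 3)

g' f' g f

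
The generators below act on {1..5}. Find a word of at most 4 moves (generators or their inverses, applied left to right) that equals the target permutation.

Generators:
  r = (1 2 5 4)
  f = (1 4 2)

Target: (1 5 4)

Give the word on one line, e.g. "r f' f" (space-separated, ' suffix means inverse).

r' r' f

  after r': (1 4 5 2)
  after r': (1 5)(2 4)
  after f: (1 5 4)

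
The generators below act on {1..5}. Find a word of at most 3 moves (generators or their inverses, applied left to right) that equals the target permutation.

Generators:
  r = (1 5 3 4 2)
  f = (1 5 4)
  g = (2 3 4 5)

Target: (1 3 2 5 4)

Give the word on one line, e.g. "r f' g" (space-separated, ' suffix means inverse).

  after r: (1 5 3 4 2)
  after r: (1 3 2 5 4)

r r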